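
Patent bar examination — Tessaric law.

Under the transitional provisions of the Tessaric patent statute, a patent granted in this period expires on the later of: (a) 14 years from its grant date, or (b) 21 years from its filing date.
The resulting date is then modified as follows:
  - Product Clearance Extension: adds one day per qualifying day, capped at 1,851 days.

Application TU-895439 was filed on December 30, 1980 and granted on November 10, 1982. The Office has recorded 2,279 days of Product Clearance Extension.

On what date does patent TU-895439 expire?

January 24, 2007

(a) grant + 14 years → 10 November 1996.
(b) filing + 21 years → 30 December 2001.
Later of the two: 30 December 2001.
Product Clearance Extension: 2279 days claimed exceeds the 1851-day cap, so +1851 days → 24 January 2007.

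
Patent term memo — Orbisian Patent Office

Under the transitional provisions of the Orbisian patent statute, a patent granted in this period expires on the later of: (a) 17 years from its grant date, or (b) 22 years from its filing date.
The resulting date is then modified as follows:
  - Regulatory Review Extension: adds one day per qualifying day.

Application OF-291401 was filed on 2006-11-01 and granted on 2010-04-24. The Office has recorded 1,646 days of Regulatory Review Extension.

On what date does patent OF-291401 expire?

2033-05-05

(a) grant + 17 years → 24 April 2027.
(b) filing + 22 years → 1 November 2028.
Later of the two: 1 November 2028.
Regulatory Review Extension: +1646 days → 5 May 2033.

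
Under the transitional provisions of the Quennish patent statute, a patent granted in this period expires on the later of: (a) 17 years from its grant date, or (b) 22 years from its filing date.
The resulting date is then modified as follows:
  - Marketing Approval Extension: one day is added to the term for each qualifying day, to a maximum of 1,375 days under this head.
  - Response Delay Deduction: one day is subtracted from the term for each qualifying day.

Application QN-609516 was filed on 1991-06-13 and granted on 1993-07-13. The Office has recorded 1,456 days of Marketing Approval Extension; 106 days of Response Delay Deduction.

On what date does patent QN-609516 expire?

(a) grant + 17 years → 13 July 2010.
(b) filing + 22 years → 13 June 2013.
Later of the two: 13 June 2013.
Marketing Approval Extension: 1456 days claimed exceeds the 1375-day cap, so +1375 days → 19 March 2017.
Response Delay Deduction: −106 days → 3 December 2016.

2016-12-03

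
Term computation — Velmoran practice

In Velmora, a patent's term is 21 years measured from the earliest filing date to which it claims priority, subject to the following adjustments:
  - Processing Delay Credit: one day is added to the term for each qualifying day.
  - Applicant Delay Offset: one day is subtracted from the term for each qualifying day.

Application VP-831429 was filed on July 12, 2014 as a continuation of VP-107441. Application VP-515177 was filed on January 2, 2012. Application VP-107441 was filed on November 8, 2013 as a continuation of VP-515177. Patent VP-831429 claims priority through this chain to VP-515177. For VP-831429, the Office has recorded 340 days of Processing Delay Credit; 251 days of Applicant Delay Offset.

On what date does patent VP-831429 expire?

Earliest priority filing: 2 January 2012.
Base term: 2 January 2012 + 21 years → 2 January 2033.
Processing Delay Credit: +340 days → 8 December 2033.
Applicant Delay Offset: −251 days → 1 April 2033.

2033-04-01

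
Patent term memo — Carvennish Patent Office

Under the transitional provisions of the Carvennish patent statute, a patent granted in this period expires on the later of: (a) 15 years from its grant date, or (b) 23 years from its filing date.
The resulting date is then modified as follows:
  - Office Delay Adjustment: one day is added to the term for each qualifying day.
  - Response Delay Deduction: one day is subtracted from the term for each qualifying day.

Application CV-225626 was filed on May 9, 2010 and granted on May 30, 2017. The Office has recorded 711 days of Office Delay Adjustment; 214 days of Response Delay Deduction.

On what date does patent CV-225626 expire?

(a) grant + 15 years → 30 May 2032.
(b) filing + 23 years → 9 May 2033.
Later of the two: 9 May 2033.
Office Delay Adjustment: +711 days → 20 April 2035.
Response Delay Deduction: −214 days → 18 September 2034.

September 18, 2034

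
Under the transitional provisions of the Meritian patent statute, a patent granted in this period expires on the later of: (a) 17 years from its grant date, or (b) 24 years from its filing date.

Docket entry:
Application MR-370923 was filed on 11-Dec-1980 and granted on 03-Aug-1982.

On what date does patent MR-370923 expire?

2004-12-11

(a) grant + 17 years → 3 August 1999.
(b) filing + 24 years → 11 December 2004.
Later of the two: 11 December 2004.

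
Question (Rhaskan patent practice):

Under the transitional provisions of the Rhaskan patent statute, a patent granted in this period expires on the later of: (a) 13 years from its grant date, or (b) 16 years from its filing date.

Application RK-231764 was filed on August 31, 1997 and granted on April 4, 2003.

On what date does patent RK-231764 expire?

(a) grant + 13 years → 4 April 2016.
(b) filing + 16 years → 31 August 2013.
Later of the two: 4 April 2016.

2016-04-04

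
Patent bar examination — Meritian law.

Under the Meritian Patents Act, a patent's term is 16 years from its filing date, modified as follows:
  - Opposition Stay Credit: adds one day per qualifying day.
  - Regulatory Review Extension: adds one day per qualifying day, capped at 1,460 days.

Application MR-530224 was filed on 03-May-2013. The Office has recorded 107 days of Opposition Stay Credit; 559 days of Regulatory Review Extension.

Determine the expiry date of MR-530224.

Base term: filing date + 16 years → 3 May 2029.
Opposition Stay Credit: +107 days → 18 August 2029.
Regulatory Review Extension: 559 days (within the 1460-day cap) → +559 days → 28 February 2031.

2031-02-28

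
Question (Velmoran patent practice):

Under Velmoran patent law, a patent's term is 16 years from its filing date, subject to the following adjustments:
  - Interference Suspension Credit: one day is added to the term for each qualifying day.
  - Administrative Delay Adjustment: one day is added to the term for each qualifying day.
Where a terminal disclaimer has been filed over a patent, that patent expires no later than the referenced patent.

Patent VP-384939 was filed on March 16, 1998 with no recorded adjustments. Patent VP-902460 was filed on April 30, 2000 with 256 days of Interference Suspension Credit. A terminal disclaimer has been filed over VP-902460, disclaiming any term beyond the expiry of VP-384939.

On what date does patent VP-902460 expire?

2014-03-16

Natural term of VP-902460:
  Base: filing + 16 years → 30 April 2016.
  Interference Suspension Credit: +256 days → 11 January 2017.
Expiry of referenced patent VP-384939:
  Base: filing + 16 years → 16 March 2014.
Terminal disclaimer: VP-902460 expires on the earlier of 11 January 2017 and 16 March 2014.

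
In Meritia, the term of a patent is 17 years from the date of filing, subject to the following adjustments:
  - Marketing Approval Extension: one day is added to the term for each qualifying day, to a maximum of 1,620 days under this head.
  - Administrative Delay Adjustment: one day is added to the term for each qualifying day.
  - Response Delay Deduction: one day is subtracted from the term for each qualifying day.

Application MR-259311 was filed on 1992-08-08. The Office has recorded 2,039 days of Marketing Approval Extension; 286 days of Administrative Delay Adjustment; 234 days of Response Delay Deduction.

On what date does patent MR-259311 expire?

March 7, 2014

Base term: filing date + 17 years → 8 August 2009.
Marketing Approval Extension: 2039 days claimed exceeds the 1620-day cap, so +1620 days → 14 January 2014.
Administrative Delay Adjustment: +286 days → 27 October 2014.
Response Delay Deduction: −234 days → 7 March 2014.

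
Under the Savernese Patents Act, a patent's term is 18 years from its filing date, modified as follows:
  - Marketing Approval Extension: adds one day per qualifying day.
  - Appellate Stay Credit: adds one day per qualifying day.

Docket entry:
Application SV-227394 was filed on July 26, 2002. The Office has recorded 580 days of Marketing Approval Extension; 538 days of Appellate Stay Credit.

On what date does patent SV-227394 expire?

Base term: filing date + 18 years → 26 July 2020.
Marketing Approval Extension: +580 days → 26 February 2022.
Appellate Stay Credit: +538 days → 18 August 2023.

2023-08-18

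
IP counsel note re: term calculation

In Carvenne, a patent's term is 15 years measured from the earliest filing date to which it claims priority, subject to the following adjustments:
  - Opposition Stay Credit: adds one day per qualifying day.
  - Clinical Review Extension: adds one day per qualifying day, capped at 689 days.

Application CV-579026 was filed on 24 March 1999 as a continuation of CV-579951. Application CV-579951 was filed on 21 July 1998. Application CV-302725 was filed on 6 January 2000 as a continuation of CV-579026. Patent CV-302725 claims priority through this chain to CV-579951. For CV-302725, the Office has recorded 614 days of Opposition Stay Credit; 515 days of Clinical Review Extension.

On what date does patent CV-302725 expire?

2016-08-23

Earliest priority filing: 21 July 1998.
Base term: 21 July 1998 + 15 years → 21 July 2013.
Opposition Stay Credit: +614 days → 27 March 2015.
Clinical Review Extension: 515 days (within the 689-day cap) → +515 days → 23 August 2016.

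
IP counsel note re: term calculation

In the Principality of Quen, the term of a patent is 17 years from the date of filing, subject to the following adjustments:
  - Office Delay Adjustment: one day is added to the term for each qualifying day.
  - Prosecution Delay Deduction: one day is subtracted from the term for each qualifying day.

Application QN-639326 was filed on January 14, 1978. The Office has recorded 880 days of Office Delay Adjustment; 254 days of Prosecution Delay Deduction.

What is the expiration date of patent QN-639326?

Base term: filing date + 17 years → 14 January 1995.
Office Delay Adjustment: +880 days → 12 June 1997.
Prosecution Delay Deduction: −254 days → 1 October 1996.

1996-10-01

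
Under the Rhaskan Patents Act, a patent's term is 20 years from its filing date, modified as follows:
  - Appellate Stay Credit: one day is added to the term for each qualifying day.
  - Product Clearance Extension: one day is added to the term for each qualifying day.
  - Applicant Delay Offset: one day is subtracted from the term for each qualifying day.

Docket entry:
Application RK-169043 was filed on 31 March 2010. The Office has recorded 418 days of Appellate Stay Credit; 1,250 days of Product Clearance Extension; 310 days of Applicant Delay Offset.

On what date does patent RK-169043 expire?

2033-12-18

Base term: filing date + 20 years → 31 March 2030.
Appellate Stay Credit: +418 days → 23 May 2031.
Product Clearance Extension: +1250 days → 24 October 2034.
Applicant Delay Offset: −310 days → 18 December 2033.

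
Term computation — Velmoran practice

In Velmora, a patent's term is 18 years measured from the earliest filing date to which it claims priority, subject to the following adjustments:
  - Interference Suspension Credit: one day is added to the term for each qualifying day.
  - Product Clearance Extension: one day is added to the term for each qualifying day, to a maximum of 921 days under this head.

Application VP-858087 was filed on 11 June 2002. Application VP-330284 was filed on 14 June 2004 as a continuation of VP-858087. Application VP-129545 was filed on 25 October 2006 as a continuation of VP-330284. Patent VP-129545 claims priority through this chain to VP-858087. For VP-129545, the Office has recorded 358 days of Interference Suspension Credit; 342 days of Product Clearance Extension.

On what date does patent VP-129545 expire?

May 12, 2022

Earliest priority filing: 11 June 2002.
Base term: 11 June 2002 + 18 years → 11 June 2020.
Interference Suspension Credit: +358 days → 4 June 2021.
Product Clearance Extension: 342 days (within the 921-day cap) → +342 days → 12 May 2022.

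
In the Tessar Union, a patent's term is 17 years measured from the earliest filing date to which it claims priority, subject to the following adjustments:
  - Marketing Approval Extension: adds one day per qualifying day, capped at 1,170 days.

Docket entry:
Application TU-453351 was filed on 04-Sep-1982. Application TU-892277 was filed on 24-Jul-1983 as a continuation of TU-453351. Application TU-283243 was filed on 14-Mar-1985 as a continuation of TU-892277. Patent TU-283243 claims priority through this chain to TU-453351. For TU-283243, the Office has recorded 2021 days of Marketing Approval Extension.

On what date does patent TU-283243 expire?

Earliest priority filing: 4 September 1982.
Base term: 4 September 1982 + 17 years → 4 September 1999.
Marketing Approval Extension: 2021 days claimed exceeds the 1170-day cap, so +1170 days → 17 November 2002.

November 17, 2002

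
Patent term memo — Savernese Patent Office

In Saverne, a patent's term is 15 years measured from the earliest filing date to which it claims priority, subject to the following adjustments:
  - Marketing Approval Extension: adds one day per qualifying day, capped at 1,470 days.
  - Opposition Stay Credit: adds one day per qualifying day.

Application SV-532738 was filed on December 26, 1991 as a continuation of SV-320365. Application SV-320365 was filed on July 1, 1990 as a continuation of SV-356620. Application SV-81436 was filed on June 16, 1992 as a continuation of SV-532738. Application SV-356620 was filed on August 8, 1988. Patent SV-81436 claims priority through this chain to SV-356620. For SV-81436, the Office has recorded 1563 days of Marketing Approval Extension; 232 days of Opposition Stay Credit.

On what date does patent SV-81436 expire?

2008-04-05

Earliest priority filing: 8 August 1988.
Base term: 8 August 1988 + 15 years → 8 August 2003.
Marketing Approval Extension: 1563 days claimed exceeds the 1470-day cap, so +1470 days → 17 August 2007.
Opposition Stay Credit: +232 days → 5 April 2008.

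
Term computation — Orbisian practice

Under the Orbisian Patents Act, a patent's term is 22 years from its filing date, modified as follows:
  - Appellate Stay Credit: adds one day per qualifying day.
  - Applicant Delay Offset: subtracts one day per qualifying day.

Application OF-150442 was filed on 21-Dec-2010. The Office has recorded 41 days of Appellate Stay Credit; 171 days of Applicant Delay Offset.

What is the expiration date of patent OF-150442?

Base term: filing date + 22 years → 21 December 2032.
Appellate Stay Credit: +41 days → 31 January 2033.
Applicant Delay Offset: −171 days → 13 August 2032.

August 13, 2032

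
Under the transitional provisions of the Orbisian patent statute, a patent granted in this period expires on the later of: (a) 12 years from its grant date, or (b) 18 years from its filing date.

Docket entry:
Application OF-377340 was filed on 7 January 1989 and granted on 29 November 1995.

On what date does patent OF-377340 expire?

(a) grant + 12 years → 29 November 2007.
(b) filing + 18 years → 7 January 2007.
Later of the two: 29 November 2007.

November 29, 2007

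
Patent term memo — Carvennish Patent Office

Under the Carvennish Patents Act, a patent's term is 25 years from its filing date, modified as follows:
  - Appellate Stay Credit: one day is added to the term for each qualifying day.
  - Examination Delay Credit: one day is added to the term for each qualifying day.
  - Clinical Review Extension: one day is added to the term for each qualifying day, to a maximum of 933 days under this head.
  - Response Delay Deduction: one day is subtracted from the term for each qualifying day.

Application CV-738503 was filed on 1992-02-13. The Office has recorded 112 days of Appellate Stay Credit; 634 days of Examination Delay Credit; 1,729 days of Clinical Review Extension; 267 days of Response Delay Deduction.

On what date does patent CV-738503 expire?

Base term: filing date + 25 years → 13 February 2017.
Appellate Stay Credit: +112 days → 5 June 2017.
Examination Delay Credit: +634 days → 1 March 2019.
Clinical Review Extension: 1729 days claimed exceeds the 933-day cap, so +933 days → 19 September 2021.
Response Delay Deduction: −267 days → 26 December 2020.

December 26, 2020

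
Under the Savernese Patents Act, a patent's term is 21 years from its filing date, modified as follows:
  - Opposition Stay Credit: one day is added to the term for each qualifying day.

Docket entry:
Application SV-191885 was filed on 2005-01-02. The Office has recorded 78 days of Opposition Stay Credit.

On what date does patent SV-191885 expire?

2026-03-21

Base term: filing date + 21 years → 2 January 2026.
Opposition Stay Credit: +78 days → 21 March 2026.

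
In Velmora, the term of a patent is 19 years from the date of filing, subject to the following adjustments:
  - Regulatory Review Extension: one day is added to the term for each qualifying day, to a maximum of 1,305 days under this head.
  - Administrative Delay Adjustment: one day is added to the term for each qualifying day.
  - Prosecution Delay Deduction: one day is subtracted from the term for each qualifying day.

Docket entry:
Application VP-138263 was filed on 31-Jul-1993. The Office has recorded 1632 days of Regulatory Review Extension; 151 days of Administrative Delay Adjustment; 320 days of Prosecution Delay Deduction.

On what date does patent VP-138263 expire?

September 10, 2015

Base term: filing date + 19 years → 31 July 2012.
Regulatory Review Extension: 1632 days claimed exceeds the 1305-day cap, so +1305 days → 26 February 2016.
Administrative Delay Adjustment: +151 days → 26 July 2016.
Prosecution Delay Deduction: −320 days → 10 September 2015.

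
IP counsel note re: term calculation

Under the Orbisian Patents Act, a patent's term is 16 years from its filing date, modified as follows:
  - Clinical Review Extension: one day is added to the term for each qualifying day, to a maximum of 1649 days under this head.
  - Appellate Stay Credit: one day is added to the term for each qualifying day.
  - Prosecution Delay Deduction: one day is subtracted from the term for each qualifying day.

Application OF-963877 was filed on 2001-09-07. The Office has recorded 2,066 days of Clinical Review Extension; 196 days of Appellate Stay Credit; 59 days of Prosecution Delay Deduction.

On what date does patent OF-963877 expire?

July 29, 2022

Base term: filing date + 16 years → 7 September 2017.
Clinical Review Extension: 2066 days claimed exceeds the 1649-day cap, so +1649 days → 14 March 2022.
Appellate Stay Credit: +196 days → 26 September 2022.
Prosecution Delay Deduction: −59 days → 29 July 2022.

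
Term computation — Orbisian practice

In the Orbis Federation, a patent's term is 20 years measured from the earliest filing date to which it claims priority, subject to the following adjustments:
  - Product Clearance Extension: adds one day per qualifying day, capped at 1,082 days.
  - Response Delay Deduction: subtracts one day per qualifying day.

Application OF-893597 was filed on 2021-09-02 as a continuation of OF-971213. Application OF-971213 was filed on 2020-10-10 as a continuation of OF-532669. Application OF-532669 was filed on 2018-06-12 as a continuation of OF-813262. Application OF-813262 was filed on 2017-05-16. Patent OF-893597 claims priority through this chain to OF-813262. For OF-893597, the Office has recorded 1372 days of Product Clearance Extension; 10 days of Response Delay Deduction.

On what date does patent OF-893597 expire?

2040-04-22

Earliest priority filing: 16 May 2017.
Base term: 16 May 2017 + 20 years → 16 May 2037.
Product Clearance Extension: 1372 days claimed exceeds the 1082-day cap, so +1082 days → 2 May 2040.
Response Delay Deduction: −10 days → 22 April 2040.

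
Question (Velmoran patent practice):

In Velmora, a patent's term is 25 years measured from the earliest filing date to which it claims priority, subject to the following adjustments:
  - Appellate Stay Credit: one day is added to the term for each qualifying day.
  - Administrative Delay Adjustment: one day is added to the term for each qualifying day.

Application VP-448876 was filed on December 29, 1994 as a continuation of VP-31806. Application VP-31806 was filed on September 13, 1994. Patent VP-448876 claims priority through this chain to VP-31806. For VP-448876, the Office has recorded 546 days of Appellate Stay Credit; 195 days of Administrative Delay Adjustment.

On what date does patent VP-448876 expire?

2021-09-23

Earliest priority filing: 13 September 1994.
Base term: 13 September 1994 + 25 years → 13 September 2019.
Appellate Stay Credit: +546 days → 12 March 2021.
Administrative Delay Adjustment: +195 days → 23 September 2021.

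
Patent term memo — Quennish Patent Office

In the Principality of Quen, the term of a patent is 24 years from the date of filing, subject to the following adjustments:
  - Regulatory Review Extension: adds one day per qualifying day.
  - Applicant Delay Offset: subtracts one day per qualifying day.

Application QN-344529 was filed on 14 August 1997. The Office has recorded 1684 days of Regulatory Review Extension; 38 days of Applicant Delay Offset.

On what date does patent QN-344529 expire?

2026-02-15

Base term: filing date + 24 years → 14 August 2021.
Regulatory Review Extension: +1684 days → 25 March 2026.
Applicant Delay Offset: −38 days → 15 February 2026.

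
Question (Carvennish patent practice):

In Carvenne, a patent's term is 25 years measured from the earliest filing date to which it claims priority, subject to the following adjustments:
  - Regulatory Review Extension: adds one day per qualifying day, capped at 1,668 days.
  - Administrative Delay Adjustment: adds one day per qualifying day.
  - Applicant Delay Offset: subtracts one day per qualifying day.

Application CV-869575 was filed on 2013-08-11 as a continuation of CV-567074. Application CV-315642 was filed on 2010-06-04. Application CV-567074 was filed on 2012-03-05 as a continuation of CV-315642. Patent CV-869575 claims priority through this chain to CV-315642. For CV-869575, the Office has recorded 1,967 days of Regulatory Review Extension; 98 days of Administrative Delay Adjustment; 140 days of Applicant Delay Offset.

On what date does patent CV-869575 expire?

Earliest priority filing: 4 June 2010.
Base term: 4 June 2010 + 25 years → 4 June 2035.
Regulatory Review Extension: 1967 days claimed exceeds the 1668-day cap, so +1668 days → 28 December 2039.
Administrative Delay Adjustment: +98 days → 4 April 2040.
Applicant Delay Offset: −140 days → 16 November 2039.

November 16, 2039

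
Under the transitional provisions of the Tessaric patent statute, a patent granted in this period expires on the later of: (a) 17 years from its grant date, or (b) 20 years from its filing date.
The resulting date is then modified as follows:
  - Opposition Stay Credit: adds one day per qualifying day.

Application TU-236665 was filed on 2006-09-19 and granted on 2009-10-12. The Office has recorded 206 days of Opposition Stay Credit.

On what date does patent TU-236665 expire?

(a) grant + 17 years → 12 October 2026.
(b) filing + 20 years → 19 September 2026.
Later of the two: 12 October 2026.
Opposition Stay Credit: +206 days → 6 May 2027.

May 6, 2027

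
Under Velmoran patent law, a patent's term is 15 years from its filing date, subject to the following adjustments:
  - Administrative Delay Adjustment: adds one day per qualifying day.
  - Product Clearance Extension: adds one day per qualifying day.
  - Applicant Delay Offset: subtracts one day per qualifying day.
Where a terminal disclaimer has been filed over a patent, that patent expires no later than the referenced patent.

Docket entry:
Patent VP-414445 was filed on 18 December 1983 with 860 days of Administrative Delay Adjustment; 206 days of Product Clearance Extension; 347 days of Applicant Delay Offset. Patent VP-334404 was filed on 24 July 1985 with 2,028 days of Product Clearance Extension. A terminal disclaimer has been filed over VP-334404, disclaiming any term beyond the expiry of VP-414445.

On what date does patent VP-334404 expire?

2000-12-06

Natural term of VP-334404:
  Base: filing + 15 years → 24 July 2000.
  Product Clearance Extension: +2028 days → 11 February 2006.
Expiry of referenced patent VP-414445:
  Base: filing + 15 years → 18 December 1998.
  Administrative Delay Adjustment: +860 days → 26 April 2001.
  Product Clearance Extension: +206 days → 18 November 2001.
  Applicant Delay Offset: −347 days → 6 December 2000.
Terminal disclaimer: VP-334404 expires on the earlier of 11 February 2006 and 6 December 2000.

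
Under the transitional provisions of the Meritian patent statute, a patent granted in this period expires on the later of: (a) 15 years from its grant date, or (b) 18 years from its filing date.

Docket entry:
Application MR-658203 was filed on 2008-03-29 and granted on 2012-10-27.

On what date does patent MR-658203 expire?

(a) grant + 15 years → 27 October 2027.
(b) filing + 18 years → 29 March 2026.
Later of the two: 27 October 2027.

October 27, 2027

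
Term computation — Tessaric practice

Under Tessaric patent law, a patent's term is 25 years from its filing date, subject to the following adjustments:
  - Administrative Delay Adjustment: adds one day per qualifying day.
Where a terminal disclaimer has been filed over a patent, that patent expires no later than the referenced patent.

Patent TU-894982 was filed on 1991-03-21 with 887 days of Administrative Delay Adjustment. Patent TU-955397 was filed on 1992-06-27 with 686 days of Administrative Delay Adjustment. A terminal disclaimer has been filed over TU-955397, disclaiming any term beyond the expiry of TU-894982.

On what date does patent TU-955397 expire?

Natural term of TU-955397:
  Base: filing + 25 years → 27 June 2017.
  Administrative Delay Adjustment: +686 days → 14 May 2019.
Expiry of referenced patent TU-894982:
  Base: filing + 25 years → 21 March 2016.
  Administrative Delay Adjustment: +887 days → 25 August 2018.
Terminal disclaimer: TU-955397 expires on the earlier of 14 May 2019 and 25 August 2018.

August 25, 2018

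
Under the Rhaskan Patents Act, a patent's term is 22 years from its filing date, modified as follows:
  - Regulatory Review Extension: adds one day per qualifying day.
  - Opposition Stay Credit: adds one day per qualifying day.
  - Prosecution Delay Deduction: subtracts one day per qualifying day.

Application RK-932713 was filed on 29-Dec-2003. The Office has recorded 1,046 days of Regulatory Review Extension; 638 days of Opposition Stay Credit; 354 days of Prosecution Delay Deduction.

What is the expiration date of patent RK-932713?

Base term: filing date + 22 years → 29 December 2025.
Regulatory Review Extension: +1046 days → 9 November 2028.
Opposition Stay Credit: +638 days → 9 August 2030.
Prosecution Delay Deduction: −354 days → 20 August 2029.

August 20, 2029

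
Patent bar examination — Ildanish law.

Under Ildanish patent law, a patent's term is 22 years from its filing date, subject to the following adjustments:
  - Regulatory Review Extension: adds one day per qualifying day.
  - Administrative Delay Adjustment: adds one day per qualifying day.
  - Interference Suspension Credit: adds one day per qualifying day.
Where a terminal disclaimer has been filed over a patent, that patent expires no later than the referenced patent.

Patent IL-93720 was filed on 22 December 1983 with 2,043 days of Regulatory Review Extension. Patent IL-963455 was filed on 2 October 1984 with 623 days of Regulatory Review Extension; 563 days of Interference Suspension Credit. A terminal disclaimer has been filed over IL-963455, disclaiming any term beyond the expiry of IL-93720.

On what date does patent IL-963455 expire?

December 31, 2009

Natural term of IL-963455:
  Base: filing + 22 years → 2 October 2006.
  Regulatory Review Extension: +623 days → 16 June 2008.
  Interference Suspension Credit: +563 days → 31 December 2009.
Expiry of referenced patent IL-93720:
  Base: filing + 22 years → 22 December 2005.
  Regulatory Review Extension: +2043 days → 27 July 2011.
Terminal disclaimer: IL-963455 expires on the earlier of 31 December 2009 and 27 July 2011.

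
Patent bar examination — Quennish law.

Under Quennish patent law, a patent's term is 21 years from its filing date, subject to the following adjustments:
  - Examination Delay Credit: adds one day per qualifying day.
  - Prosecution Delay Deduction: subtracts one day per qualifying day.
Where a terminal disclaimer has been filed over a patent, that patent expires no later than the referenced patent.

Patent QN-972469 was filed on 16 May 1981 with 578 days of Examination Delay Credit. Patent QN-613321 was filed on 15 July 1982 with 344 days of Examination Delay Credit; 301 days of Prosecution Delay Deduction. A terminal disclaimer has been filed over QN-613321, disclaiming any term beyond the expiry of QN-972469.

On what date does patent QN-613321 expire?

Natural term of QN-613321:
  Base: filing + 21 years → 15 July 2003.
  Examination Delay Credit: +344 days → 23 June 2004.
  Prosecution Delay Deduction: −301 days → 27 August 2003.
Expiry of referenced patent QN-972469:
  Base: filing + 21 years → 16 May 2002.
  Examination Delay Credit: +578 days → 15 December 2003.
Terminal disclaimer: QN-613321 expires on the earlier of 27 August 2003 and 15 December 2003.

2003-08-27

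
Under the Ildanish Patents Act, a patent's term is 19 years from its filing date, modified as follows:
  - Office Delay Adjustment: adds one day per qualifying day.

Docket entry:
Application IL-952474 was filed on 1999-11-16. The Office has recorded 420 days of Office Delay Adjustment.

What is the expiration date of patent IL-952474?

2020-01-10

Base term: filing date + 19 years → 16 November 2018.
Office Delay Adjustment: +420 days → 10 January 2020.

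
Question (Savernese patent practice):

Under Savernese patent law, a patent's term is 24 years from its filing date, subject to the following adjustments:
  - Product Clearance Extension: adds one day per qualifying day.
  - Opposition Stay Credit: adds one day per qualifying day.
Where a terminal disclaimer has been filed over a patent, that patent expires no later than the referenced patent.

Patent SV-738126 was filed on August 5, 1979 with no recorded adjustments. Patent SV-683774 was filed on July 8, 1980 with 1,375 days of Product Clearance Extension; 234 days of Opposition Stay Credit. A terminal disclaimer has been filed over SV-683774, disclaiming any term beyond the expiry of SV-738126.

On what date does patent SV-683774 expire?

2003-08-05

Natural term of SV-683774:
  Base: filing + 24 years → 8 July 2004.
  Product Clearance Extension: +1375 days → 13 April 2008.
  Opposition Stay Credit: +234 days → 3 December 2008.
Expiry of referenced patent SV-738126:
  Base: filing + 24 years → 5 August 2003.
Terminal disclaimer: SV-683774 expires on the earlier of 3 December 2008 and 5 August 2003.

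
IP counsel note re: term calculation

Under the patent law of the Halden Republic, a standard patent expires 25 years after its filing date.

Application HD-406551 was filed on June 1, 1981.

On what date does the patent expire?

2006-06-01

Filing date + 25 years → 1 June 2006.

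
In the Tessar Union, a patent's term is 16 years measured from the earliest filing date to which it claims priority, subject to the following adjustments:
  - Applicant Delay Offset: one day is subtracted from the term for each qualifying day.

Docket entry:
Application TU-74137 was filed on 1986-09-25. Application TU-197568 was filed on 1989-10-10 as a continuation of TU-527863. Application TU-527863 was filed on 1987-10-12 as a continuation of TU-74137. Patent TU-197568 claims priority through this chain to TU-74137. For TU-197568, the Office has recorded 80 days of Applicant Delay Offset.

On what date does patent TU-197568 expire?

Earliest priority filing: 25 September 1986.
Base term: 25 September 1986 + 16 years → 25 September 2002.
Applicant Delay Offset: −80 days → 7 July 2002.

July 7, 2002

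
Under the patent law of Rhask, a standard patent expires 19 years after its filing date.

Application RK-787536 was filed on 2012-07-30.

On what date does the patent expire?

July 30, 2031

Filing date + 19 years → 30 July 2031.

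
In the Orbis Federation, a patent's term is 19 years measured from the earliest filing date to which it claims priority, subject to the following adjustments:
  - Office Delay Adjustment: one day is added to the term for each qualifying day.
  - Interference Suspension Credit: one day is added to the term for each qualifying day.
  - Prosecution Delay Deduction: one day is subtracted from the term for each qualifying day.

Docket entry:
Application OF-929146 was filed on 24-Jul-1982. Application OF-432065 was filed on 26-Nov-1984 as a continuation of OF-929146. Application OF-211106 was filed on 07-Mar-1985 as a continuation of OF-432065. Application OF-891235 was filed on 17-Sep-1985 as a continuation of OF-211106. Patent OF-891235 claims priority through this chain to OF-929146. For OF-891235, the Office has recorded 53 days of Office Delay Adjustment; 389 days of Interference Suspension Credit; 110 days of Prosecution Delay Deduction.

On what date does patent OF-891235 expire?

2002-06-21

Earliest priority filing: 24 July 1982.
Base term: 24 July 1982 + 19 years → 24 July 2001.
Office Delay Adjustment: +53 days → 15 September 2001.
Interference Suspension Credit: +389 days → 9 October 2002.
Prosecution Delay Deduction: −110 days → 21 June 2002.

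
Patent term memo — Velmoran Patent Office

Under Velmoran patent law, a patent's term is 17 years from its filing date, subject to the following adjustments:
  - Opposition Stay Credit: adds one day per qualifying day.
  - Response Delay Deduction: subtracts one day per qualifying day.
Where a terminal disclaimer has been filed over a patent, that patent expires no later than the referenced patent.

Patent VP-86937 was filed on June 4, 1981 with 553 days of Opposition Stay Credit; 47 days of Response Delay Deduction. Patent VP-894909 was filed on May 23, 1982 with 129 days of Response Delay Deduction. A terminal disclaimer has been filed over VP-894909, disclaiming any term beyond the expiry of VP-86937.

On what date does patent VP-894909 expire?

January 14, 1999

Natural term of VP-894909:
  Base: filing + 17 years → 23 May 1999.
  Response Delay Deduction: −129 days → 14 January 1999.
Expiry of referenced patent VP-86937:
  Base: filing + 17 years → 4 June 1998.
  Opposition Stay Credit: +553 days → 9 December 1999.
  Response Delay Deduction: −47 days → 23 October 1999.
Terminal disclaimer: VP-894909 expires on the earlier of 14 January 1999 and 23 October 1999.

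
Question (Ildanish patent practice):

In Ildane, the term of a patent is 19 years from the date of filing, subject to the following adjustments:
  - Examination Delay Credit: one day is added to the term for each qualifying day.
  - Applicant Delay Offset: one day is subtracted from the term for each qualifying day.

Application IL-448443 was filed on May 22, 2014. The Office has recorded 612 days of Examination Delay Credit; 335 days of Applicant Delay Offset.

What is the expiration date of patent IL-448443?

Base term: filing date + 19 years → 22 May 2033.
Examination Delay Credit: +612 days → 24 January 2035.
Applicant Delay Offset: −335 days → 23 February 2034.

February 23, 2034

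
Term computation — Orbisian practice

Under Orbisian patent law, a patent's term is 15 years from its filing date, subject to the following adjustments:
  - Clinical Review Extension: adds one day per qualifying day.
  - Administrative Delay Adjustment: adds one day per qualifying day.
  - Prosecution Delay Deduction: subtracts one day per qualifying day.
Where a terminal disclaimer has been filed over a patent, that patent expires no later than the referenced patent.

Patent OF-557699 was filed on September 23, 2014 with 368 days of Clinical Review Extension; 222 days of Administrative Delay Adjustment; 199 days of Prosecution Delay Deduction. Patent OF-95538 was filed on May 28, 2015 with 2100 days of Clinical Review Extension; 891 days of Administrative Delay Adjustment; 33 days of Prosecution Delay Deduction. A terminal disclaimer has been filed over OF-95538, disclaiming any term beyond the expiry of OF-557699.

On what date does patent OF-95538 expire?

2030-10-19

Natural term of OF-95538:
  Base: filing + 15 years → 28 May 2030.
  Clinical Review Extension: +2100 days → 26 February 2036.
  Administrative Delay Adjustment: +891 days → 5 August 2038.
  Prosecution Delay Deduction: −33 days → 3 July 2038.
Expiry of referenced patent OF-557699:
  Base: filing + 15 years → 23 September 2029.
  Clinical Review Extension: +368 days → 26 September 2030.
  Administrative Delay Adjustment: +222 days → 6 May 2031.
  Prosecution Delay Deduction: −199 days → 19 October 2030.
Terminal disclaimer: OF-95538 expires on the earlier of 3 July 2038 and 19 October 2030.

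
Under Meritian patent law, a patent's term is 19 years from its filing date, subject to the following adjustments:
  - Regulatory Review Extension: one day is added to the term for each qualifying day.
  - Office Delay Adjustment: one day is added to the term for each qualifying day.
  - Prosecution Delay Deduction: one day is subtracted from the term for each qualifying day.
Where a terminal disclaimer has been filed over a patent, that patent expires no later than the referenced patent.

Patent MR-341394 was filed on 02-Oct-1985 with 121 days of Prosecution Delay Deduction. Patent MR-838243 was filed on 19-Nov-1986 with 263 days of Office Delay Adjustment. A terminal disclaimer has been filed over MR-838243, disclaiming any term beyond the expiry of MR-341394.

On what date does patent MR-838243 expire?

Natural term of MR-838243:
  Base: filing + 19 years → 19 November 2005.
  Office Delay Adjustment: +263 days → 9 August 2006.
Expiry of referenced patent MR-341394:
  Base: filing + 19 years → 2 October 2004.
  Prosecution Delay Deduction: −121 days → 3 June 2004.
Terminal disclaimer: MR-838243 expires on the earlier of 9 August 2006 and 3 June 2004.

June 3, 2004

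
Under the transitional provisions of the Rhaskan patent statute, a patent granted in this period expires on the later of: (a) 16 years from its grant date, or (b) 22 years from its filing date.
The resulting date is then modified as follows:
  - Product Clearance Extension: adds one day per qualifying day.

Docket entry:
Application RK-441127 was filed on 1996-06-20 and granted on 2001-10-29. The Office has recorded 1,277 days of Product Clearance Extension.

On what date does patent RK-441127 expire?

December 18, 2021

(a) grant + 16 years → 29 October 2017.
(b) filing + 22 years → 20 June 2018.
Later of the two: 20 June 2018.
Product Clearance Extension: +1277 days → 18 December 2021.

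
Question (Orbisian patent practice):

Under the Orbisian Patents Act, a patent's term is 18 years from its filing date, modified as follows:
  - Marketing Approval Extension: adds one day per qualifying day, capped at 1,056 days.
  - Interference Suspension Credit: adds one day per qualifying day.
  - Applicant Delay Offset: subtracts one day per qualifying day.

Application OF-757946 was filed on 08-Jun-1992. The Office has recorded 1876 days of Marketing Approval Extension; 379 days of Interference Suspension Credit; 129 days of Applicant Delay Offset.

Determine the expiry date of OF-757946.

Base term: filing date + 18 years → 8 June 2010.
Marketing Approval Extension: 1876 days claimed exceeds the 1056-day cap, so +1056 days → 29 April 2013.
Interference Suspension Credit: +379 days → 13 May 2014.
Applicant Delay Offset: −129 days → 4 January 2014.

2014-01-04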